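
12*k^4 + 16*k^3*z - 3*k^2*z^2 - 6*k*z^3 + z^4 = (-6*k + z)*(-2*k + z)*(k + z)^2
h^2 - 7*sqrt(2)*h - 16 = (h - 8*sqrt(2))*(h + sqrt(2))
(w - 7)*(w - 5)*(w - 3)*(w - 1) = w^4 - 16*w^3 + 86*w^2 - 176*w + 105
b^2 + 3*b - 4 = (b - 1)*(b + 4)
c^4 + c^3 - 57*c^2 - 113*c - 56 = (c - 8)*(c + 1)^2*(c + 7)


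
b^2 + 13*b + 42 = (b + 6)*(b + 7)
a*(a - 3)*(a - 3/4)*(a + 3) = a^4 - 3*a^3/4 - 9*a^2 + 27*a/4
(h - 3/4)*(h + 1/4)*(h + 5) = h^3 + 9*h^2/2 - 43*h/16 - 15/16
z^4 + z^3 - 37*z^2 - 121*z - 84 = (z - 7)*(z + 1)*(z + 3)*(z + 4)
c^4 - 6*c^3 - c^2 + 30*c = c*(c - 5)*(c - 3)*(c + 2)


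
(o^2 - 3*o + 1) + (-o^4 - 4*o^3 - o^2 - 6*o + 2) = -o^4 - 4*o^3 - 9*o + 3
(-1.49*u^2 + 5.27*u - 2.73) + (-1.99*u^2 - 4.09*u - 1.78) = -3.48*u^2 + 1.18*u - 4.51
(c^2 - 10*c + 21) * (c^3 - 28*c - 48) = c^5 - 10*c^4 - 7*c^3 + 232*c^2 - 108*c - 1008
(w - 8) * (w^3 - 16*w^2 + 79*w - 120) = w^4 - 24*w^3 + 207*w^2 - 752*w + 960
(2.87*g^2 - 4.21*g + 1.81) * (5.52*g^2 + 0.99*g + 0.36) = 15.8424*g^4 - 20.3979*g^3 + 6.8565*g^2 + 0.2763*g + 0.6516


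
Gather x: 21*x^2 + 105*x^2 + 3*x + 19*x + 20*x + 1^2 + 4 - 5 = 126*x^2 + 42*x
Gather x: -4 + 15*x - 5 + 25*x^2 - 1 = 25*x^2 + 15*x - 10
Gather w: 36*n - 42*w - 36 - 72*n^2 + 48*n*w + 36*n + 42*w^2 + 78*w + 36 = -72*n^2 + 72*n + 42*w^2 + w*(48*n + 36)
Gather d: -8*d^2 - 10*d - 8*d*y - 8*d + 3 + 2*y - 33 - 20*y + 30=-8*d^2 + d*(-8*y - 18) - 18*y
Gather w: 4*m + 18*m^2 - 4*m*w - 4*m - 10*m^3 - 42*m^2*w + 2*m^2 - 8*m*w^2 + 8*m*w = -10*m^3 + 20*m^2 - 8*m*w^2 + w*(-42*m^2 + 4*m)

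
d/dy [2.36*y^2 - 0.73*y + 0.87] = 4.72*y - 0.73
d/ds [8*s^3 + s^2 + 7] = 2*s*(12*s + 1)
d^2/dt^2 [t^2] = 2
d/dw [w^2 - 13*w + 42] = 2*w - 13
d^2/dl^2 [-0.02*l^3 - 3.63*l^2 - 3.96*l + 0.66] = -0.12*l - 7.26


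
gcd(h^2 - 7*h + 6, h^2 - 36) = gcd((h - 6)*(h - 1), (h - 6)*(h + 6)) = h - 6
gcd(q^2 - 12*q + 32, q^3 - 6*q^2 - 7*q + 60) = q - 4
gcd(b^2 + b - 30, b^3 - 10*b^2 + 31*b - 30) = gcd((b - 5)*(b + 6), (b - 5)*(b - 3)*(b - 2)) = b - 5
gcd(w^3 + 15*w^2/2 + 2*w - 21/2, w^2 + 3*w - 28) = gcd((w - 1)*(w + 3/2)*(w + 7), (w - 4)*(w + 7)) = w + 7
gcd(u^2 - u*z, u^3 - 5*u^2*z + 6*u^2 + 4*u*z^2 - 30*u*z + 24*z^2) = -u + z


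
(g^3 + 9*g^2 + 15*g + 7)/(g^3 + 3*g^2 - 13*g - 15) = (g^2 + 8*g + 7)/(g^2 + 2*g - 15)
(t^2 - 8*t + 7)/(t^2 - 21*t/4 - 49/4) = 4*(t - 1)/(4*t + 7)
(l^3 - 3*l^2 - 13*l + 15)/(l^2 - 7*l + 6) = (l^2 - 2*l - 15)/(l - 6)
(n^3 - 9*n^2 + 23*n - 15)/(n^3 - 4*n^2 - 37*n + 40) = (n^2 - 8*n + 15)/(n^2 - 3*n - 40)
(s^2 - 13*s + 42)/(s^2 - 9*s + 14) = (s - 6)/(s - 2)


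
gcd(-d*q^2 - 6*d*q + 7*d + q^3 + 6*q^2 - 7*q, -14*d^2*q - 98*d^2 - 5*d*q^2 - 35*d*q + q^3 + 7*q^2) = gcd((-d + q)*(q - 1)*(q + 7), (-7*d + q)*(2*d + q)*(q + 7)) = q + 7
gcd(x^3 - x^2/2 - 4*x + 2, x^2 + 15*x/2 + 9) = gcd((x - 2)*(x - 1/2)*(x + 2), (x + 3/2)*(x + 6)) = 1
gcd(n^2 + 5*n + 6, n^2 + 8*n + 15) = n + 3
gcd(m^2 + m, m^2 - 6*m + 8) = 1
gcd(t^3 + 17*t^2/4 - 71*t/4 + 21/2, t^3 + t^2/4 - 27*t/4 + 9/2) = t^2 - 11*t/4 + 3/2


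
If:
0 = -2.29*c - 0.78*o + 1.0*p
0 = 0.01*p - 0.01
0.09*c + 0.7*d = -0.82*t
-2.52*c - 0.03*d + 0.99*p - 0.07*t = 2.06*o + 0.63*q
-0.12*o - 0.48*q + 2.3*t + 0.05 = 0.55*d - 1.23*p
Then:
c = 1.30996636374062*t + 1.05123751484705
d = -1.33985281819522*t - 0.135159109051763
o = -3.84592688841796*t - 1.80427424230736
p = 1.00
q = 7.28839640961985*t + 3.27260503969865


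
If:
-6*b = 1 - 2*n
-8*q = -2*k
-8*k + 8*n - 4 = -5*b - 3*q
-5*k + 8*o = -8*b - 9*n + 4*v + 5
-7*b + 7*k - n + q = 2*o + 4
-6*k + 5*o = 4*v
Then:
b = 29/270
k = 58/135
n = 37/45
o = -166/135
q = 29/270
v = -589/270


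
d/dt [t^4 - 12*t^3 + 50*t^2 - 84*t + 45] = 4*t^3 - 36*t^2 + 100*t - 84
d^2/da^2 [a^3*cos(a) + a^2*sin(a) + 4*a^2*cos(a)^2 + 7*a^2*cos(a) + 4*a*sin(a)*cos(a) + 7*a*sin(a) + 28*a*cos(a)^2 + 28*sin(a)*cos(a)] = -a^3*cos(a) - 7*sqrt(2)*a^2*sin(a + pi/4) - 8*a^2*cos(2*a) - 35*a*sin(a) - 24*a*sin(2*a) + 10*a*cos(a) - 56*a*cos(2*a) + 2*sin(a) - 112*sin(2*a) + 28*cos(a) + 12*cos(2*a) + 4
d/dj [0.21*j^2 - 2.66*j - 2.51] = 0.42*j - 2.66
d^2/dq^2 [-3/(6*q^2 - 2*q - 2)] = 3*(-9*q^2 + 3*q + (6*q - 1)^2 + 3)/(-3*q^2 + q + 1)^3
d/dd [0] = 0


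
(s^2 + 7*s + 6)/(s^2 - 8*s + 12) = (s^2 + 7*s + 6)/(s^2 - 8*s + 12)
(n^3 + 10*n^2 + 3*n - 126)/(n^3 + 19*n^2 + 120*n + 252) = (n - 3)/(n + 6)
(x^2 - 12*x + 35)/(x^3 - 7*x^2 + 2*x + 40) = (x - 7)/(x^2 - 2*x - 8)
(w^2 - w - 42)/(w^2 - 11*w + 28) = (w + 6)/(w - 4)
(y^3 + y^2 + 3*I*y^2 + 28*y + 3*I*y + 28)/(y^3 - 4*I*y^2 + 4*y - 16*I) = (y^2 + y*(1 + 7*I) + 7*I)/(y^2 + 4)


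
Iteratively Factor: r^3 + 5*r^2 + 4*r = (r + 4)*(r^2 + r) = (r + 1)*(r + 4)*(r)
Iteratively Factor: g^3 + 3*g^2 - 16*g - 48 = (g + 3)*(g^2 - 16) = (g - 4)*(g + 3)*(g + 4)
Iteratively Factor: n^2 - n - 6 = (n + 2)*(n - 3)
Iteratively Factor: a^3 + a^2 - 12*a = (a + 4)*(a^2 - 3*a) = a*(a + 4)*(a - 3)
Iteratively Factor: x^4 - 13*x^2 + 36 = (x + 3)*(x^3 - 3*x^2 - 4*x + 12) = (x - 2)*(x + 3)*(x^2 - x - 6) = (x - 3)*(x - 2)*(x + 3)*(x + 2)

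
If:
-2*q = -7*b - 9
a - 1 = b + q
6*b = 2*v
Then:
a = 3*v/2 + 11/2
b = v/3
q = 7*v/6 + 9/2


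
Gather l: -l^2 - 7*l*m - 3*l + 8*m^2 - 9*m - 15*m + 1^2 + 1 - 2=-l^2 + l*(-7*m - 3) + 8*m^2 - 24*m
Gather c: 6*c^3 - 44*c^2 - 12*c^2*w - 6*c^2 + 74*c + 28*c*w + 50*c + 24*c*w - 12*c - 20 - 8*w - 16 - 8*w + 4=6*c^3 + c^2*(-12*w - 50) + c*(52*w + 112) - 16*w - 32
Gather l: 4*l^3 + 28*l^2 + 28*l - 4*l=4*l^3 + 28*l^2 + 24*l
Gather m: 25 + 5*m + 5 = 5*m + 30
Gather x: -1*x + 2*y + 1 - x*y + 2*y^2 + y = x*(-y - 1) + 2*y^2 + 3*y + 1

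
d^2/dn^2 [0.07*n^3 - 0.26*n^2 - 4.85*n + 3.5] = 0.42*n - 0.52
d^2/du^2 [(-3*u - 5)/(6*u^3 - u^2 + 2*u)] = 2*(-324*u^5 - 1026*u^4 + 273*u^3 - 195*u^2 + 30*u - 20)/(u^3*(216*u^6 - 108*u^5 + 234*u^4 - 73*u^3 + 78*u^2 - 12*u + 8))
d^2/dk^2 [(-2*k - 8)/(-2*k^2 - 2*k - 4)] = 2*((k + 4)*(2*k + 1)^2 - (3*k + 5)*(k^2 + k + 2))/(k^2 + k + 2)^3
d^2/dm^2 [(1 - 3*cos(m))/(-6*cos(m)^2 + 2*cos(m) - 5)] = (243*(1 - cos(2*m))^2*cos(m) - 27*(1 - cos(2*m))^2 - 61*cos(m) + 73*cos(2*m) + 36*cos(3*m) - 54*cos(5*m) + 69)/(2*cos(m) - 3*cos(2*m) - 8)^3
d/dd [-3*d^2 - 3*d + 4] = -6*d - 3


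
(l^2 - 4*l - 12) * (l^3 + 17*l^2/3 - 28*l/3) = l^5 + 5*l^4/3 - 44*l^3 - 92*l^2/3 + 112*l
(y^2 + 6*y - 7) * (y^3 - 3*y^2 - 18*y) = y^5 + 3*y^4 - 43*y^3 - 87*y^2 + 126*y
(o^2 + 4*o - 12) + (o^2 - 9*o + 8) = 2*o^2 - 5*o - 4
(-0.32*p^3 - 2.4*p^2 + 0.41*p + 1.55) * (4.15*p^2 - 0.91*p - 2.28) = -1.328*p^5 - 9.6688*p^4 + 4.6151*p^3 + 11.5314*p^2 - 2.3453*p - 3.534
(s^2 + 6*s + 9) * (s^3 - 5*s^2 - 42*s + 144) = s^5 + s^4 - 63*s^3 - 153*s^2 + 486*s + 1296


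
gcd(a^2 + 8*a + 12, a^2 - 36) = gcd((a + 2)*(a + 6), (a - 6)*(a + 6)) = a + 6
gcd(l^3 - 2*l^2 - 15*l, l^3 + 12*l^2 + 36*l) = l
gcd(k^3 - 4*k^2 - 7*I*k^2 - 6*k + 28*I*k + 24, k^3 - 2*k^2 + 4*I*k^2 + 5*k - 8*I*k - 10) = k - I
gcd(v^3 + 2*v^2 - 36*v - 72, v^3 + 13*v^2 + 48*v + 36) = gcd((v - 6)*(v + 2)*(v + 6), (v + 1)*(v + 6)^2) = v + 6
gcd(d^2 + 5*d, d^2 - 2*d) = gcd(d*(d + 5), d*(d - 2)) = d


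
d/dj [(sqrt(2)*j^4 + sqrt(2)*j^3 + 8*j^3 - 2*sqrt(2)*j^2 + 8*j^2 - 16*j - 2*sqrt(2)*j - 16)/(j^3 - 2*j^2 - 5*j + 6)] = (sqrt(2)*j^6 - 4*sqrt(2)*j^5 - 24*j^4 - 15*sqrt(2)*j^4 - 48*j^3 + 18*sqrt(2)*j^3 + 24*sqrt(2)*j^2 + 120*j^2 - 24*sqrt(2)*j + 32*j - 176 - 12*sqrt(2))/(j^6 - 4*j^5 - 6*j^4 + 32*j^3 + j^2 - 60*j + 36)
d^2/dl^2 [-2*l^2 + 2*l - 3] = -4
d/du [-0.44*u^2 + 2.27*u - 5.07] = 2.27 - 0.88*u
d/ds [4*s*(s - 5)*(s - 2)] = 12*s^2 - 56*s + 40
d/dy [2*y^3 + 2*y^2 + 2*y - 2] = 6*y^2 + 4*y + 2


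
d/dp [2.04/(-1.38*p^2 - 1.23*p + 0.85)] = (5.6304*p + 2.5092)/(1.38*p^2 + 1.23*p - 0.85)^2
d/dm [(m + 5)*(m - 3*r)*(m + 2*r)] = 3*m^2 - 2*m*r + 10*m - 6*r^2 - 5*r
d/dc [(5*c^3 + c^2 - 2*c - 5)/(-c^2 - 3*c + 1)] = (-5*c^4 - 30*c^3 + 10*c^2 - 8*c - 17)/(c^4 + 6*c^3 + 7*c^2 - 6*c + 1)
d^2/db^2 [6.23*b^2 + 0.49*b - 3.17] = 12.4600000000000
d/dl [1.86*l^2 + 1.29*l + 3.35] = 3.72*l + 1.29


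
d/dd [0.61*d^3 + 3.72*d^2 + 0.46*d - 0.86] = 1.83*d^2 + 7.44*d + 0.46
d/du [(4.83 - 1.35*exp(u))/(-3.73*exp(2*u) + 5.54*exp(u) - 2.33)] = (-5.0355*exp(2*u) + 36.0318*exp(u) - 23.6127)*exp(u)/(13.9129*exp(4*u) - 41.3284*exp(3*u) + 48.0734*exp(2*u) - 25.8164*exp(u) + 5.4289)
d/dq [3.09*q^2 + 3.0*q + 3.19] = 6.18*q + 3.0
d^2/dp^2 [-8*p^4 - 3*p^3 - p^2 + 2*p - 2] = -96*p^2 - 18*p - 2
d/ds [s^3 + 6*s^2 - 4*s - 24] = 3*s^2 + 12*s - 4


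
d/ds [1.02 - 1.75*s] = -1.75000000000000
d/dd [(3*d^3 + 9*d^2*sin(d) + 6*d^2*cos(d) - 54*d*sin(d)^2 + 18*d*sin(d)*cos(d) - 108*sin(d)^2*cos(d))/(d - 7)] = 3*(-d^3 - 3*d^2*sin(d) - 2*d^2*cos(d) + 18*d*sin(d)^2 - 3*d*sin(2*d) + (d - 7)*(-2*d^2*sin(d) + 3*d^2*cos(d) + 3*d^2 + 6*d*sin(d) - 18*d*sin(2*d) + 4*d*cos(d) + 6*d*cos(2*d) + 9*sin(d) + 3*sin(2*d) - 27*sin(3*d) + 9*cos(2*d) - 9) + 36*sin(d)^2*cos(d))/(d - 7)^2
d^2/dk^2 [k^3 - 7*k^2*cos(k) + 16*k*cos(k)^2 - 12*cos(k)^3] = 7*k^2*cos(k) + 28*k*sin(k) - 32*k*cos(2*k) + 6*k - 32*sin(2*k) - 5*cos(k) + 27*cos(3*k)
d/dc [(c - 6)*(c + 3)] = 2*c - 3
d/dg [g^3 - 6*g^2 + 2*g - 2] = 3*g^2 - 12*g + 2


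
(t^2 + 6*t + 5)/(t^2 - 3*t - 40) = (t + 1)/(t - 8)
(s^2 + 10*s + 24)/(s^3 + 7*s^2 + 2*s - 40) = (s + 6)/(s^2 + 3*s - 10)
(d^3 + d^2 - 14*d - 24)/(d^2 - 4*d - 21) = (d^2 - 2*d - 8)/(d - 7)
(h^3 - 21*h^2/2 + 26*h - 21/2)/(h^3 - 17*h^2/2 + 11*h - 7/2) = (h - 3)/(h - 1)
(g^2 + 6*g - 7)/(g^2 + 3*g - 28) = (g - 1)/(g - 4)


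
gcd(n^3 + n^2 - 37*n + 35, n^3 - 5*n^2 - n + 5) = n^2 - 6*n + 5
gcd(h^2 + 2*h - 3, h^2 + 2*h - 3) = h^2 + 2*h - 3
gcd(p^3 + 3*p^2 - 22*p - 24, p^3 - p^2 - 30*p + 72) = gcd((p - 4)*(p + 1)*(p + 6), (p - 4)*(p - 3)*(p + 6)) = p^2 + 2*p - 24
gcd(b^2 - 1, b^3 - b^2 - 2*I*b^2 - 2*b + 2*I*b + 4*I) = b + 1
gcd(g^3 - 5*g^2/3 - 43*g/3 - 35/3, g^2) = 1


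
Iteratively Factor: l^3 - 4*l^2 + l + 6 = (l + 1)*(l^2 - 5*l + 6) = (l - 2)*(l + 1)*(l - 3)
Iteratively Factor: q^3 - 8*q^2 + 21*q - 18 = (q - 2)*(q^2 - 6*q + 9) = (q - 3)*(q - 2)*(q - 3)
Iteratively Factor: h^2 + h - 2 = (h + 2)*(h - 1)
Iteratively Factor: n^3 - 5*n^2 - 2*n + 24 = (n - 3)*(n^2 - 2*n - 8) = (n - 4)*(n - 3)*(n + 2)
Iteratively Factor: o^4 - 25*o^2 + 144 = (o - 4)*(o^3 + 4*o^2 - 9*o - 36) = (o - 4)*(o - 3)*(o^2 + 7*o + 12) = (o - 4)*(o - 3)*(o + 4)*(o + 3)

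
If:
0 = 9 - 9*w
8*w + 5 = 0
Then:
No Solution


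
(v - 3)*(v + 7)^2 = v^3 + 11*v^2 + 7*v - 147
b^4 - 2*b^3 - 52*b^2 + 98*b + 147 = (b - 7)*(b - 3)*(b + 1)*(b + 7)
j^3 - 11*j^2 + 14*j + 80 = (j - 8)*(j - 5)*(j + 2)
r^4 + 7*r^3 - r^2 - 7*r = r*(r - 1)*(r + 1)*(r + 7)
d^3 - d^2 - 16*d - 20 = (d - 5)*(d + 2)^2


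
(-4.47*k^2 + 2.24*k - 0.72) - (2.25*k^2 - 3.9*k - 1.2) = -6.72*k^2 + 6.14*k + 0.48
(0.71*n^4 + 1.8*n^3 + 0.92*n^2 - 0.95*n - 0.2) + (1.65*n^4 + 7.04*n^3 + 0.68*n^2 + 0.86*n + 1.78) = 2.36*n^4 + 8.84*n^3 + 1.6*n^2 - 0.09*n + 1.58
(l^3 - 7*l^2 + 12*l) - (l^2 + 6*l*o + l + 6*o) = l^3 - 8*l^2 - 6*l*o + 11*l - 6*o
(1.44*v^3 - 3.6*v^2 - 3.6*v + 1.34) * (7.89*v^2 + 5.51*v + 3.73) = 11.3616*v^5 - 20.4696*v^4 - 42.8688*v^3 - 22.6914*v^2 - 6.0446*v + 4.9982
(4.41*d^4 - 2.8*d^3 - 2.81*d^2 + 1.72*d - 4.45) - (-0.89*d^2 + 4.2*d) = 4.41*d^4 - 2.8*d^3 - 1.92*d^2 - 2.48*d - 4.45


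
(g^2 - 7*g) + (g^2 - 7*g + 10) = 2*g^2 - 14*g + 10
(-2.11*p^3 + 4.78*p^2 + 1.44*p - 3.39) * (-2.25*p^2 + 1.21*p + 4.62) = 4.7475*p^5 - 13.3081*p^4 - 7.2044*p^3 + 31.4535*p^2 + 2.5509*p - 15.6618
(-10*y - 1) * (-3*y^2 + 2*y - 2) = 30*y^3 - 17*y^2 + 18*y + 2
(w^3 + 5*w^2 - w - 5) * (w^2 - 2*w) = w^5 + 3*w^4 - 11*w^3 - 3*w^2 + 10*w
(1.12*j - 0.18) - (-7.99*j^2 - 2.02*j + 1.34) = 7.99*j^2 + 3.14*j - 1.52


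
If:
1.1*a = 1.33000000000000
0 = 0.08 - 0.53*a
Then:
No Solution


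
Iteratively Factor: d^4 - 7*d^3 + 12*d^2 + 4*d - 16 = (d - 2)*(d^3 - 5*d^2 + 2*d + 8) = (d - 2)*(d + 1)*(d^2 - 6*d + 8) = (d - 2)^2*(d + 1)*(d - 4)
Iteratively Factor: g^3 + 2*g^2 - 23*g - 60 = (g + 4)*(g^2 - 2*g - 15) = (g + 3)*(g + 4)*(g - 5)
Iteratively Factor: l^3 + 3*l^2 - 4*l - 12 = (l + 3)*(l^2 - 4) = (l - 2)*(l + 3)*(l + 2)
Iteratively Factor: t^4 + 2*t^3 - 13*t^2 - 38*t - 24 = (t - 4)*(t^3 + 6*t^2 + 11*t + 6) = (t - 4)*(t + 2)*(t^2 + 4*t + 3) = (t - 4)*(t + 1)*(t + 2)*(t + 3)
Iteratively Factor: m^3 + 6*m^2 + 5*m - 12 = (m - 1)*(m^2 + 7*m + 12) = (m - 1)*(m + 3)*(m + 4)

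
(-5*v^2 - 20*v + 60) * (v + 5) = -5*v^3 - 45*v^2 - 40*v + 300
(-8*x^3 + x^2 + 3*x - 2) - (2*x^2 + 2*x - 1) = -8*x^3 - x^2 + x - 1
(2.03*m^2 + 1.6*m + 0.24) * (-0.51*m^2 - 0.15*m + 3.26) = -1.0353*m^4 - 1.1205*m^3 + 6.2554*m^2 + 5.18*m + 0.7824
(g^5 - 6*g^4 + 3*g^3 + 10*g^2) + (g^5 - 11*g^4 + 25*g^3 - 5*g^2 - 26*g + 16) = 2*g^5 - 17*g^4 + 28*g^3 + 5*g^2 - 26*g + 16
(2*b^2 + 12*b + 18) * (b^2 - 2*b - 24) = 2*b^4 + 8*b^3 - 54*b^2 - 324*b - 432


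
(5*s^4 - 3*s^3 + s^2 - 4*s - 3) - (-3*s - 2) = 5*s^4 - 3*s^3 + s^2 - s - 1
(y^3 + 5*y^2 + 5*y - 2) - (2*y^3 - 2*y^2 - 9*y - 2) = -y^3 + 7*y^2 + 14*y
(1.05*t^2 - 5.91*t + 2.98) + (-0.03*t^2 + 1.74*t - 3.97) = 1.02*t^2 - 4.17*t - 0.99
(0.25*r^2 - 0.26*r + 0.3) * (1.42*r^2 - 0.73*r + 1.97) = 0.355*r^4 - 0.5517*r^3 + 1.1083*r^2 - 0.7312*r + 0.591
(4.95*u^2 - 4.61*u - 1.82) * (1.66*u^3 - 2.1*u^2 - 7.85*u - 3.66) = 8.217*u^5 - 18.0476*u^4 - 32.1977*u^3 + 21.8935*u^2 + 31.1596*u + 6.6612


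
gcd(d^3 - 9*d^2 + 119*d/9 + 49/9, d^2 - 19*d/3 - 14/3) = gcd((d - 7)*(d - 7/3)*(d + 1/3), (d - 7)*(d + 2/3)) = d - 7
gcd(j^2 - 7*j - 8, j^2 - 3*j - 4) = j + 1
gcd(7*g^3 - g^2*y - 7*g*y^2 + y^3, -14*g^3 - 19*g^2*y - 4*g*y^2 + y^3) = -7*g^2 - 6*g*y + y^2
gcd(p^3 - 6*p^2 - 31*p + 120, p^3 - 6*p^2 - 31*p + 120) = p^3 - 6*p^2 - 31*p + 120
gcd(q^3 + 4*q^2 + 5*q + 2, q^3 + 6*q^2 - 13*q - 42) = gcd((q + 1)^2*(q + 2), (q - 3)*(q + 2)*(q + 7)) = q + 2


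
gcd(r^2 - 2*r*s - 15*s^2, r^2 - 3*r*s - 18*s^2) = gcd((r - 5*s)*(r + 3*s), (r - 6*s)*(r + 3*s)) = r + 3*s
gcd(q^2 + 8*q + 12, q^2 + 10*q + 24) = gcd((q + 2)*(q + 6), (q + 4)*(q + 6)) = q + 6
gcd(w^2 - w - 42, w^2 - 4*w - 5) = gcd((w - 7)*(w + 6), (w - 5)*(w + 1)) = 1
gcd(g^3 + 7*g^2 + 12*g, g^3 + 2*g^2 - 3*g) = g^2 + 3*g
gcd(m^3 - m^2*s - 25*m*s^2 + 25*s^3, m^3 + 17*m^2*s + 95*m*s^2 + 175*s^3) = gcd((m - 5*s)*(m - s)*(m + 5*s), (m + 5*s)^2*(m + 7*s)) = m + 5*s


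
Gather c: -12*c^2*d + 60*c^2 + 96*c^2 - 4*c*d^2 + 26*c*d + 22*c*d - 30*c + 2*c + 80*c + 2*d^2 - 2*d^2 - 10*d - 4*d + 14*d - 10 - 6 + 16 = c^2*(156 - 12*d) + c*(-4*d^2 + 48*d + 52)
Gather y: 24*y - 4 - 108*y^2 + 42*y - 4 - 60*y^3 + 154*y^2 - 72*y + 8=-60*y^3 + 46*y^2 - 6*y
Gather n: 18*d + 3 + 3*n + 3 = 18*d + 3*n + 6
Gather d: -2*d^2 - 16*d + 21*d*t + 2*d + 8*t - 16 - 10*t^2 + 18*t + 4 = -2*d^2 + d*(21*t - 14) - 10*t^2 + 26*t - 12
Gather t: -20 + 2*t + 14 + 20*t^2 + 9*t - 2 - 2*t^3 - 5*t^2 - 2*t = -2*t^3 + 15*t^2 + 9*t - 8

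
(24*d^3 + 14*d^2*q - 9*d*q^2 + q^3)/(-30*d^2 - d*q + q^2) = (-4*d^2 - 3*d*q + q^2)/(5*d + q)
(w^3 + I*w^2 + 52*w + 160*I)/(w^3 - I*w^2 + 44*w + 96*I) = (w + 5*I)/(w + 3*I)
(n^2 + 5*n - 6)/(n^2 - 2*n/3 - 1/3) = 3*(n + 6)/(3*n + 1)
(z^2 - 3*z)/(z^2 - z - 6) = z/(z + 2)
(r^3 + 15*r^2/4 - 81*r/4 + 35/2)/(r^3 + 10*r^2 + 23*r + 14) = (4*r^2 - 13*r + 10)/(4*(r^2 + 3*r + 2))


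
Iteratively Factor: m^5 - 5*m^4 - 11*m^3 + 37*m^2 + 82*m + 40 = (m + 1)*(m^4 - 6*m^3 - 5*m^2 + 42*m + 40) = (m + 1)^2*(m^3 - 7*m^2 + 2*m + 40) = (m - 5)*(m + 1)^2*(m^2 - 2*m - 8) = (m - 5)*(m - 4)*(m + 1)^2*(m + 2)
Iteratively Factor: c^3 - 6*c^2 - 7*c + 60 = (c - 4)*(c^2 - 2*c - 15) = (c - 4)*(c + 3)*(c - 5)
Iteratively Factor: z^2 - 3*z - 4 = (z + 1)*(z - 4)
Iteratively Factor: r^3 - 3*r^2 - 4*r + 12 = (r + 2)*(r^2 - 5*r + 6) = (r - 2)*(r + 2)*(r - 3)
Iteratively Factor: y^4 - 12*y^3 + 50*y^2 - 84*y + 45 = (y - 1)*(y^3 - 11*y^2 + 39*y - 45) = (y - 5)*(y - 1)*(y^2 - 6*y + 9) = (y - 5)*(y - 3)*(y - 1)*(y - 3)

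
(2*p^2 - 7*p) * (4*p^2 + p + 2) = 8*p^4 - 26*p^3 - 3*p^2 - 14*p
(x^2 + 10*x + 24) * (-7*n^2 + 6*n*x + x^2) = -7*n^2*x^2 - 70*n^2*x - 168*n^2 + 6*n*x^3 + 60*n*x^2 + 144*n*x + x^4 + 10*x^3 + 24*x^2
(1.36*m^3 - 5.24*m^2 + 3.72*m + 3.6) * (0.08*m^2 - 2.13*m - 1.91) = 0.1088*m^5 - 3.316*m^4 + 8.8612*m^3 + 2.3728*m^2 - 14.7732*m - 6.876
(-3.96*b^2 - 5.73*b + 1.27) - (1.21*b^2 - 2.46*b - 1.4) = -5.17*b^2 - 3.27*b + 2.67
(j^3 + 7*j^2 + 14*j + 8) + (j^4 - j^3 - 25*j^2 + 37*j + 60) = j^4 - 18*j^2 + 51*j + 68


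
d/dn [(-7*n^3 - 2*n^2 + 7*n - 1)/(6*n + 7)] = (-84*n^3 - 159*n^2 - 28*n + 55)/(36*n^2 + 84*n + 49)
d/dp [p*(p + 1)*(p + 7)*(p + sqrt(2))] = 4*p^3 + 3*sqrt(2)*p^2 + 24*p^2 + 14*p + 16*sqrt(2)*p + 7*sqrt(2)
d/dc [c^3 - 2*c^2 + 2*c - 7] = 3*c^2 - 4*c + 2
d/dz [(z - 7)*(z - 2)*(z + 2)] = 3*z^2 - 14*z - 4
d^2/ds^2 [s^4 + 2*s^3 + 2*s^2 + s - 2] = 12*s^2 + 12*s + 4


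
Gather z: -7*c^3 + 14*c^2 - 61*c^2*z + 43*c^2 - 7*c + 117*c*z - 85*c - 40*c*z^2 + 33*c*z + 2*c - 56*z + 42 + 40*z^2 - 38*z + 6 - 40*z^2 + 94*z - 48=-7*c^3 + 57*c^2 - 40*c*z^2 - 90*c + z*(-61*c^2 + 150*c)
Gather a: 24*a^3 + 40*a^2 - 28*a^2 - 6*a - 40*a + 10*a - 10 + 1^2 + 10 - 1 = 24*a^3 + 12*a^2 - 36*a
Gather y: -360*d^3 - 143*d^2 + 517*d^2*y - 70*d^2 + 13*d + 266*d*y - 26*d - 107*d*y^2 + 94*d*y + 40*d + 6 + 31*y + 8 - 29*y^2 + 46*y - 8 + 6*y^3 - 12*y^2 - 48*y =-360*d^3 - 213*d^2 + 27*d + 6*y^3 + y^2*(-107*d - 41) + y*(517*d^2 + 360*d + 29) + 6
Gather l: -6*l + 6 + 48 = 54 - 6*l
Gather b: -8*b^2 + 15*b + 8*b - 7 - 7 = -8*b^2 + 23*b - 14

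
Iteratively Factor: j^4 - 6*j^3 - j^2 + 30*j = (j + 2)*(j^3 - 8*j^2 + 15*j) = (j - 5)*(j + 2)*(j^2 - 3*j) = j*(j - 5)*(j + 2)*(j - 3)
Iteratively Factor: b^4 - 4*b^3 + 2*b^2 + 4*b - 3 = (b - 3)*(b^3 - b^2 - b + 1) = (b - 3)*(b + 1)*(b^2 - 2*b + 1) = (b - 3)*(b - 1)*(b + 1)*(b - 1)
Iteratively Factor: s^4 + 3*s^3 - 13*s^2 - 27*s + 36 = (s - 3)*(s^3 + 6*s^2 + 5*s - 12) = (s - 3)*(s + 4)*(s^2 + 2*s - 3) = (s - 3)*(s - 1)*(s + 4)*(s + 3)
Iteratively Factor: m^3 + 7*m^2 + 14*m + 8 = (m + 2)*(m^2 + 5*m + 4) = (m + 1)*(m + 2)*(m + 4)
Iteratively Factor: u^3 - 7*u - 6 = (u - 3)*(u^2 + 3*u + 2) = (u - 3)*(u + 1)*(u + 2)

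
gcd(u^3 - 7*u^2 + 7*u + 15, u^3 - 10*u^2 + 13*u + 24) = u^2 - 2*u - 3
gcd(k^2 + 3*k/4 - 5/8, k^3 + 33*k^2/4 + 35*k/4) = k + 5/4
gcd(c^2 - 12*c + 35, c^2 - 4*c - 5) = c - 5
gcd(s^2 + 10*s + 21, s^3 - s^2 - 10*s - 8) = 1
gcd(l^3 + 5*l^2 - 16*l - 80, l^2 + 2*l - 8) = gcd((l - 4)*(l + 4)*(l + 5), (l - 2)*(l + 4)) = l + 4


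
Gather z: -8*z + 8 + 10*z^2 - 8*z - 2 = 10*z^2 - 16*z + 6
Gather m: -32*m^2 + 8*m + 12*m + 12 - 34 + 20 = -32*m^2 + 20*m - 2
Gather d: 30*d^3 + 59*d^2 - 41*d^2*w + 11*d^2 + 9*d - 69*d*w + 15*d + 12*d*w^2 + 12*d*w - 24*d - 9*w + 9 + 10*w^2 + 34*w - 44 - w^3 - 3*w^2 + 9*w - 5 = 30*d^3 + d^2*(70 - 41*w) + d*(12*w^2 - 57*w) - w^3 + 7*w^2 + 34*w - 40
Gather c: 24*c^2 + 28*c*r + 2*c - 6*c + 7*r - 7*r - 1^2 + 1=24*c^2 + c*(28*r - 4)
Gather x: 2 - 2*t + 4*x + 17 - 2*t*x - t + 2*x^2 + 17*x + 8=-3*t + 2*x^2 + x*(21 - 2*t) + 27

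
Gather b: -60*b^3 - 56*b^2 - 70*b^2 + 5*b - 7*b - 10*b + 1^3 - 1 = -60*b^3 - 126*b^2 - 12*b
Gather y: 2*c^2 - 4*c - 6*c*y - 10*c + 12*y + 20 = 2*c^2 - 14*c + y*(12 - 6*c) + 20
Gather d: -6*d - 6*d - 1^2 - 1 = -12*d - 2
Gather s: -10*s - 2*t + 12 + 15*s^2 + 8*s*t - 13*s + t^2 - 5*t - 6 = 15*s^2 + s*(8*t - 23) + t^2 - 7*t + 6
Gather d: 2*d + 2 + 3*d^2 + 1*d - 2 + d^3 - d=d^3 + 3*d^2 + 2*d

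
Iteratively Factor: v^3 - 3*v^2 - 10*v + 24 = (v + 3)*(v^2 - 6*v + 8) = (v - 4)*(v + 3)*(v - 2)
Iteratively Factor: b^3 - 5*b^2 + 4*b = (b)*(b^2 - 5*b + 4) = b*(b - 1)*(b - 4)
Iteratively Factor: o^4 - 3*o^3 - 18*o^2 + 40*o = (o - 2)*(o^3 - o^2 - 20*o) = (o - 5)*(o - 2)*(o^2 + 4*o) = o*(o - 5)*(o - 2)*(o + 4)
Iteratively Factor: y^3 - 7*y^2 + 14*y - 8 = (y - 4)*(y^2 - 3*y + 2) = (y - 4)*(y - 2)*(y - 1)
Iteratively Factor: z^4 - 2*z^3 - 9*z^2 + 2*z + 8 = (z - 4)*(z^3 + 2*z^2 - z - 2) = (z - 4)*(z + 2)*(z^2 - 1) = (z - 4)*(z + 1)*(z + 2)*(z - 1)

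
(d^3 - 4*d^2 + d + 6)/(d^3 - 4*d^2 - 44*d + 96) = (d^2 - 2*d - 3)/(d^2 - 2*d - 48)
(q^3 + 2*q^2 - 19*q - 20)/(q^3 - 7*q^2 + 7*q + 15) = (q^2 + q - 20)/(q^2 - 8*q + 15)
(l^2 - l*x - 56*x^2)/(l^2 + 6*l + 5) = (l^2 - l*x - 56*x^2)/(l^2 + 6*l + 5)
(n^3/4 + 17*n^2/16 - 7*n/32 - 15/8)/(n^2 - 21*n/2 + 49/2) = (8*n^3 + 34*n^2 - 7*n - 60)/(16*(2*n^2 - 21*n + 49))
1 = 1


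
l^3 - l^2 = l^2*(l - 1)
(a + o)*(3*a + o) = 3*a^2 + 4*a*o + o^2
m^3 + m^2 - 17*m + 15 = (m - 3)*(m - 1)*(m + 5)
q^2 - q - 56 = (q - 8)*(q + 7)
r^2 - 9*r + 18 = (r - 6)*(r - 3)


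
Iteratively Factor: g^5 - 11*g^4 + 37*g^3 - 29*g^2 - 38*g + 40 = (g - 1)*(g^4 - 10*g^3 + 27*g^2 - 2*g - 40) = (g - 4)*(g - 1)*(g^3 - 6*g^2 + 3*g + 10) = (g - 4)*(g - 1)*(g + 1)*(g^2 - 7*g + 10) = (g - 5)*(g - 4)*(g - 1)*(g + 1)*(g - 2)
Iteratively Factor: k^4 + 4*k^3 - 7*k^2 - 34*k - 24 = (k - 3)*(k^3 + 7*k^2 + 14*k + 8) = (k - 3)*(k + 4)*(k^2 + 3*k + 2) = (k - 3)*(k + 2)*(k + 4)*(k + 1)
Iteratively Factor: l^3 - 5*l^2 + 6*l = (l - 2)*(l^2 - 3*l) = l*(l - 2)*(l - 3)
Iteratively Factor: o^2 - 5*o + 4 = (o - 1)*(o - 4)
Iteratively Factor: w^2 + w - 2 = (w - 1)*(w + 2)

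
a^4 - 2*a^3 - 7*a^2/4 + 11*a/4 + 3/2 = (a - 2)*(a - 3/2)*(a + 1/2)*(a + 1)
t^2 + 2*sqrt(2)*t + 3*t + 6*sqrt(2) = (t + 3)*(t + 2*sqrt(2))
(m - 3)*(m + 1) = m^2 - 2*m - 3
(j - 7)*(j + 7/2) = j^2 - 7*j/2 - 49/2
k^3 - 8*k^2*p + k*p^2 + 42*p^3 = (k - 7*p)*(k - 3*p)*(k + 2*p)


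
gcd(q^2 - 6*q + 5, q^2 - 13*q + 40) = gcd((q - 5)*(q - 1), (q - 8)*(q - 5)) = q - 5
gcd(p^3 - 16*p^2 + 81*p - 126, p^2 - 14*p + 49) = p - 7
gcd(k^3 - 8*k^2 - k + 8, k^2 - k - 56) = k - 8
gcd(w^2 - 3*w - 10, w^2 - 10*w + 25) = w - 5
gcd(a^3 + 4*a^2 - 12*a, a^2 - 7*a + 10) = a - 2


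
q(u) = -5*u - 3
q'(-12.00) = -5.00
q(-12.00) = 57.00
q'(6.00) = -5.00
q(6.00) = -33.00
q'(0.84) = -5.00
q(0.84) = -7.20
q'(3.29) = -5.00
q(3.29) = -19.45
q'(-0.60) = -5.00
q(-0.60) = 0.00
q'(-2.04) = -5.00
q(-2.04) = 7.20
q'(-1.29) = -5.00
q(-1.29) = 3.45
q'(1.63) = -5.00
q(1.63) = -11.15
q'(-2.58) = -5.00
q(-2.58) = 9.90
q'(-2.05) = -5.00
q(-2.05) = 7.25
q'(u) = -5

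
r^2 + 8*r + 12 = (r + 2)*(r + 6)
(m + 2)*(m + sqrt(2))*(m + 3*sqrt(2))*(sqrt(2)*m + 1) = sqrt(2)*m^4 + 2*sqrt(2)*m^3 + 9*m^3 + 10*sqrt(2)*m^2 + 18*m^2 + 6*m + 20*sqrt(2)*m + 12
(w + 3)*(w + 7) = w^2 + 10*w + 21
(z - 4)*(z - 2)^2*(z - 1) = z^4 - 9*z^3 + 28*z^2 - 36*z + 16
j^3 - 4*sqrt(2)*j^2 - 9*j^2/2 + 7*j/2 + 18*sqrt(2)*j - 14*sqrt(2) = (j - 7/2)*(j - 1)*(j - 4*sqrt(2))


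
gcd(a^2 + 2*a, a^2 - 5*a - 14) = a + 2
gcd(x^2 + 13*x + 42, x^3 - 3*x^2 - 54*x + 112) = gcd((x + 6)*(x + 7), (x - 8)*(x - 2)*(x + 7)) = x + 7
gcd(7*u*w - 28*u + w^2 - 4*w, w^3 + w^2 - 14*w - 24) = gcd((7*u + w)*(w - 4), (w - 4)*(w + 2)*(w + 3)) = w - 4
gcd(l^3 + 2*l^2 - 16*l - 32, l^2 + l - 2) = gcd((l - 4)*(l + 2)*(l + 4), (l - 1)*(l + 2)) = l + 2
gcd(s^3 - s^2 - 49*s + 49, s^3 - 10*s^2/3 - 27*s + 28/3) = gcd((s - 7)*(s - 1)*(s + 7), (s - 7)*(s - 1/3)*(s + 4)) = s - 7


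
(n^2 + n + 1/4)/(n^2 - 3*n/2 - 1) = (n + 1/2)/(n - 2)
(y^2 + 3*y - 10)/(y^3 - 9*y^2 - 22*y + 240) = (y - 2)/(y^2 - 14*y + 48)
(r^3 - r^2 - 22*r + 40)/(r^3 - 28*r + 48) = (r + 5)/(r + 6)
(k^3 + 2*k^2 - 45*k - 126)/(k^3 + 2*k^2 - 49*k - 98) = (k^2 + 9*k + 18)/(k^2 + 9*k + 14)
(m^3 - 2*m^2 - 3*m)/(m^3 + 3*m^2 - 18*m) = (m + 1)/(m + 6)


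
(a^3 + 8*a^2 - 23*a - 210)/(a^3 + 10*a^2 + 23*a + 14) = (a^2 + a - 30)/(a^2 + 3*a + 2)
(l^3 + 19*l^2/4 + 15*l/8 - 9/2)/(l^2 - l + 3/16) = 2*(2*l^2 + 11*l + 12)/(4*l - 1)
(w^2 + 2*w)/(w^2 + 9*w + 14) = w/(w + 7)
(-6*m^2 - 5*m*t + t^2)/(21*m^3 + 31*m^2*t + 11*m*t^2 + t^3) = (-6*m + t)/(21*m^2 + 10*m*t + t^2)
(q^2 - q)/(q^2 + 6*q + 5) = q*(q - 1)/(q^2 + 6*q + 5)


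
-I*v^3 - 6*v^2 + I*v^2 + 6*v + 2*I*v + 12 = (v - 2)*(v - 6*I)*(-I*v - I)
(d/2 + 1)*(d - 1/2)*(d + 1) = d^3/2 + 5*d^2/4 + d/4 - 1/2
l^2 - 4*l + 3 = (l - 3)*(l - 1)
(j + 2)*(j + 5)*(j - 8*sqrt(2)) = j^3 - 8*sqrt(2)*j^2 + 7*j^2 - 56*sqrt(2)*j + 10*j - 80*sqrt(2)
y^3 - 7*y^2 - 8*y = y*(y - 8)*(y + 1)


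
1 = 1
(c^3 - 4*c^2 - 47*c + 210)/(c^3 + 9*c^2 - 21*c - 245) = (c - 6)/(c + 7)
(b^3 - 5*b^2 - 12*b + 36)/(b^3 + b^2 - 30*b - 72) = (b - 2)/(b + 4)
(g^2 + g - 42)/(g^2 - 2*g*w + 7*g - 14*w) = (6 - g)/(-g + 2*w)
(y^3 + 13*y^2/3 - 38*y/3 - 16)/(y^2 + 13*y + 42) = (3*y^2 - 5*y - 8)/(3*(y + 7))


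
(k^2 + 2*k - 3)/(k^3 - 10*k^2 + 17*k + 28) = (k^2 + 2*k - 3)/(k^3 - 10*k^2 + 17*k + 28)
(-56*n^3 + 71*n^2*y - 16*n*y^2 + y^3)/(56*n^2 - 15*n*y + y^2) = -n + y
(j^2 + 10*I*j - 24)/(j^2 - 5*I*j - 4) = (-j^2 - 10*I*j + 24)/(-j^2 + 5*I*j + 4)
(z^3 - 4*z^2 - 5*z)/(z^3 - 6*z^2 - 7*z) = (z - 5)/(z - 7)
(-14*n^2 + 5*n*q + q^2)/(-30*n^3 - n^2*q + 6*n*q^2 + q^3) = (7*n + q)/(15*n^2 + 8*n*q + q^2)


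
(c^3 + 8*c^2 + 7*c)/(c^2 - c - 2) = c*(c + 7)/(c - 2)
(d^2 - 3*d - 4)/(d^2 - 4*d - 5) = (d - 4)/(d - 5)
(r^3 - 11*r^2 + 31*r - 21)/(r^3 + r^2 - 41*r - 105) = (r^2 - 4*r + 3)/(r^2 + 8*r + 15)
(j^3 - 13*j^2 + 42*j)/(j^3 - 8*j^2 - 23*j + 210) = j/(j + 5)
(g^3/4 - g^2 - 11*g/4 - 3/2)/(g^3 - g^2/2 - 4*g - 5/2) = (g - 6)/(2*(2*g - 5))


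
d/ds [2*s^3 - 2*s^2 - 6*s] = 6*s^2 - 4*s - 6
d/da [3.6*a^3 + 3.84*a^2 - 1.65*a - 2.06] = 10.8*a^2 + 7.68*a - 1.65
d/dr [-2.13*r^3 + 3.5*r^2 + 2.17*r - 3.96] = -6.39*r^2 + 7.0*r + 2.17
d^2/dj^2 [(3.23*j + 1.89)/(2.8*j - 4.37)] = 108.67976/(2.8*j - 4.37)^3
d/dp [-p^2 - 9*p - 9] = -2*p - 9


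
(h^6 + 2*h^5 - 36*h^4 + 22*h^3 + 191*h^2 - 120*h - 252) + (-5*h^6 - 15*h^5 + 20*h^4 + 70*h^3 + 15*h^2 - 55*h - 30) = -4*h^6 - 13*h^5 - 16*h^4 + 92*h^3 + 206*h^2 - 175*h - 282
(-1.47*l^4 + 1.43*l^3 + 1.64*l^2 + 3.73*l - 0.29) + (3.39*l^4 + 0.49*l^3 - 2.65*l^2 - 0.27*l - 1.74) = 1.92*l^4 + 1.92*l^3 - 1.01*l^2 + 3.46*l - 2.03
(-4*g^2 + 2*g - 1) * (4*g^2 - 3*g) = -16*g^4 + 20*g^3 - 10*g^2 + 3*g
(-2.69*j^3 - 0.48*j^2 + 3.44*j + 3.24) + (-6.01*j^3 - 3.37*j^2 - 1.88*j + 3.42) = -8.7*j^3 - 3.85*j^2 + 1.56*j + 6.66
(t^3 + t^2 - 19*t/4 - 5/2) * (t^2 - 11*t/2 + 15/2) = t^5 - 9*t^4/2 - 11*t^3/4 + 249*t^2/8 - 175*t/8 - 75/4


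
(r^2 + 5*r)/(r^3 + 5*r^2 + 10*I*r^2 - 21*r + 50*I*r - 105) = r/(r^2 + 10*I*r - 21)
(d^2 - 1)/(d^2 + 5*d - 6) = (d + 1)/(d + 6)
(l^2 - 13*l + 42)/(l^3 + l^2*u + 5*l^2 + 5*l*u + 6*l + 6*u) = (l^2 - 13*l + 42)/(l^3 + l^2*u + 5*l^2 + 5*l*u + 6*l + 6*u)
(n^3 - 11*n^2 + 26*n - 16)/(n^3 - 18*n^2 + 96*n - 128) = (n - 1)/(n - 8)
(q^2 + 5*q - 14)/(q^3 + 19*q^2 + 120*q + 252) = (q - 2)/(q^2 + 12*q + 36)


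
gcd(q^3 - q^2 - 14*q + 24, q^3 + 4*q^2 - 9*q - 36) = q^2 + q - 12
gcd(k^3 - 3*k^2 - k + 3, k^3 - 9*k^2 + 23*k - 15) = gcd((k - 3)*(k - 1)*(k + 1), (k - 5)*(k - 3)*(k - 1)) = k^2 - 4*k + 3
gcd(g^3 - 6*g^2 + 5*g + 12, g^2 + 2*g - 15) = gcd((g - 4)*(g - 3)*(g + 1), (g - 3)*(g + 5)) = g - 3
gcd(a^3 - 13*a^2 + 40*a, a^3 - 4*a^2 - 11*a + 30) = a - 5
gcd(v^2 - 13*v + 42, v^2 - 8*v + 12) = v - 6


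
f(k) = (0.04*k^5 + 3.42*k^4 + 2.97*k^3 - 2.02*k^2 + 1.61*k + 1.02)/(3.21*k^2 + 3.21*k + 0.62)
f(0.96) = 0.94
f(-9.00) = 76.53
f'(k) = (-6.42*k - 3.21)*(0.04*k^5 + 3.42*k^4 + 2.97*k^3 - 2.02*k^2 + 1.61*k + 1.02)/(3.21*k^2 + 3.21*k + 0.62)^2 + (0.2*k^4 + 13.68*k^3 + 8.91*k^2 - 4.04*k + 1.61)/(3.21*k^2 + 3.21*k + 0.62)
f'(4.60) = 10.30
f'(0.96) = 1.41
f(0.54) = 0.63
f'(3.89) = 8.57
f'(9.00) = 21.84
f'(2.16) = 4.43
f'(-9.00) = -16.07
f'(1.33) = 2.41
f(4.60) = 22.43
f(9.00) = 92.63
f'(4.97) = 11.22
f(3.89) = 15.73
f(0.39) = 0.68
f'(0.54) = 0.00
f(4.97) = 26.41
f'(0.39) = -0.70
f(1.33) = 1.65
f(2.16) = 4.50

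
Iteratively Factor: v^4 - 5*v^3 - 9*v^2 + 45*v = (v - 3)*(v^3 - 2*v^2 - 15*v) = (v - 3)*(v + 3)*(v^2 - 5*v) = v*(v - 3)*(v + 3)*(v - 5)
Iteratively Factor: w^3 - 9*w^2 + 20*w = (w - 5)*(w^2 - 4*w) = w*(w - 5)*(w - 4)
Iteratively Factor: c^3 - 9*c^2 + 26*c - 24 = (c - 3)*(c^2 - 6*c + 8) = (c - 4)*(c - 3)*(c - 2)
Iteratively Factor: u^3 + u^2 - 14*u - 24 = (u + 2)*(u^2 - u - 12) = (u + 2)*(u + 3)*(u - 4)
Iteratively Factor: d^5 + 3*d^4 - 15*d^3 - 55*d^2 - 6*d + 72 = (d + 3)*(d^4 - 15*d^2 - 10*d + 24) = (d - 1)*(d + 3)*(d^3 + d^2 - 14*d - 24) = (d - 1)*(d + 2)*(d + 3)*(d^2 - d - 12) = (d - 4)*(d - 1)*(d + 2)*(d + 3)*(d + 3)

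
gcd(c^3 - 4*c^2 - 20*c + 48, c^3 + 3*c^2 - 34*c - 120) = c^2 - 2*c - 24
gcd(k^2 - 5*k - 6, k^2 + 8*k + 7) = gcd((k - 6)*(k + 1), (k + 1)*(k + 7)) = k + 1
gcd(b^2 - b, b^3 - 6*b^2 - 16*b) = b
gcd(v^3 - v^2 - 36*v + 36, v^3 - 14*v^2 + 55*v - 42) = v^2 - 7*v + 6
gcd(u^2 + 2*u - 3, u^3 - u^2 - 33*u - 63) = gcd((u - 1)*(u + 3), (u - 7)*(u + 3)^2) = u + 3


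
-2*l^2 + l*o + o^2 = (-l + o)*(2*l + o)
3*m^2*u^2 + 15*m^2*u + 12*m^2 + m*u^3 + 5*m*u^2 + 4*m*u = (3*m + u)*(u + 4)*(m*u + m)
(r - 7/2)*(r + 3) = r^2 - r/2 - 21/2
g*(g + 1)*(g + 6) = g^3 + 7*g^2 + 6*g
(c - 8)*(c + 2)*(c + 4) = c^3 - 2*c^2 - 40*c - 64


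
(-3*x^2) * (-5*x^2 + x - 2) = 15*x^4 - 3*x^3 + 6*x^2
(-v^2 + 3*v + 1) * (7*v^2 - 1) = -7*v^4 + 21*v^3 + 8*v^2 - 3*v - 1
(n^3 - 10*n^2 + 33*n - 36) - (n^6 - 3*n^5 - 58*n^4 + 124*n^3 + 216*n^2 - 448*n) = -n^6 + 3*n^5 + 58*n^4 - 123*n^3 - 226*n^2 + 481*n - 36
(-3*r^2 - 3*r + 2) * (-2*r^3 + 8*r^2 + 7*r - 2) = 6*r^5 - 18*r^4 - 49*r^3 + r^2 + 20*r - 4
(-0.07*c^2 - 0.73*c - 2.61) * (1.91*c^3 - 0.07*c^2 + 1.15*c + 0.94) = -0.1337*c^5 - 1.3894*c^4 - 5.0145*c^3 - 0.7226*c^2 - 3.6877*c - 2.4534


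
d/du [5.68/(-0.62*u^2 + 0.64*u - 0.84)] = (7.0432*u - 3.6352)/(0.62*u^2 - 0.64*u + 0.84)^2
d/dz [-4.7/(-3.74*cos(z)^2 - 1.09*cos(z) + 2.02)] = (35.156*cos(z) + 5.123)*sin(z)/(3.74*cos(z)^2 + 1.09*cos(z) - 2.02)^2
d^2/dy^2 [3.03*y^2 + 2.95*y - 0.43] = 6.06000000000000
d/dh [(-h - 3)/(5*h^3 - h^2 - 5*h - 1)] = 2*(5*h^3 + 22*h^2 - 3*h - 7)/(25*h^6 - 10*h^5 - 49*h^4 + 27*h^2 + 10*h + 1)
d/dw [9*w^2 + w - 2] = 18*w + 1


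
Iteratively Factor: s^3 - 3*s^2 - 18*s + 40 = (s + 4)*(s^2 - 7*s + 10) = (s - 5)*(s + 4)*(s - 2)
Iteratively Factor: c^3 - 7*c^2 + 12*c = (c)*(c^2 - 7*c + 12) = c*(c - 4)*(c - 3)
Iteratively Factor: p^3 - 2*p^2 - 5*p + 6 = (p - 3)*(p^2 + p - 2) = (p - 3)*(p + 2)*(p - 1)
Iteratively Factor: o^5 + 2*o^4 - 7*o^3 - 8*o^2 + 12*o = (o + 2)*(o^4 - 7*o^2 + 6*o) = (o + 2)*(o + 3)*(o^3 - 3*o^2 + 2*o) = o*(o + 2)*(o + 3)*(o^2 - 3*o + 2) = o*(o - 2)*(o + 2)*(o + 3)*(o - 1)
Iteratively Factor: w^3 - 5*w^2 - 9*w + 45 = (w - 3)*(w^2 - 2*w - 15) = (w - 3)*(w + 3)*(w - 5)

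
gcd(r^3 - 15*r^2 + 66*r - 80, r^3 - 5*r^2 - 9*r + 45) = r - 5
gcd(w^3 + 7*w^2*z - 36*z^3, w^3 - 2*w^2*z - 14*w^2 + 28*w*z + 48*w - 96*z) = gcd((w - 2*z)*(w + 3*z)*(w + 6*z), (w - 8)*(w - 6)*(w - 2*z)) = -w + 2*z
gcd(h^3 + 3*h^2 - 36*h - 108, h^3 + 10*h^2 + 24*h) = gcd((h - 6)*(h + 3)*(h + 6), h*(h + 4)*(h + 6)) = h + 6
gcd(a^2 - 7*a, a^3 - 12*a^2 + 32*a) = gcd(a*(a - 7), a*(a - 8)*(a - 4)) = a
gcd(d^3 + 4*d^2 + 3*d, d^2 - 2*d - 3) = d + 1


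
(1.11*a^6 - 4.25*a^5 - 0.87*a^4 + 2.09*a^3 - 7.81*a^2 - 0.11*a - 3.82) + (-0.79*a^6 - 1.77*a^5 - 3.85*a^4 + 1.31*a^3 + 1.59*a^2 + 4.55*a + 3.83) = 0.32*a^6 - 6.02*a^5 - 4.72*a^4 + 3.4*a^3 - 6.22*a^2 + 4.44*a + 0.0100000000000002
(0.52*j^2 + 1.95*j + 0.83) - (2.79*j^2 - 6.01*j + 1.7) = -2.27*j^2 + 7.96*j - 0.87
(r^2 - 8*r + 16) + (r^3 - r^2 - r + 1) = r^3 - 9*r + 17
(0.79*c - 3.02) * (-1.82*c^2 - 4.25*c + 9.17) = -1.4378*c^3 + 2.1389*c^2 + 20.0793*c - 27.6934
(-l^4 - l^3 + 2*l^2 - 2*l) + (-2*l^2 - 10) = -l^4 - l^3 - 2*l - 10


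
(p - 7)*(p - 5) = p^2 - 12*p + 35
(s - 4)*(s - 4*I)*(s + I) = s^3 - 4*s^2 - 3*I*s^2 + 4*s + 12*I*s - 16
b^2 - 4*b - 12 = (b - 6)*(b + 2)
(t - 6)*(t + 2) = t^2 - 4*t - 12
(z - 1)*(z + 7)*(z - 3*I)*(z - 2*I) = z^4 + 6*z^3 - 5*I*z^3 - 13*z^2 - 30*I*z^2 - 36*z + 35*I*z + 42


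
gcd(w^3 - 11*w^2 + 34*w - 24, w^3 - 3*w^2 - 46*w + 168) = w^2 - 10*w + 24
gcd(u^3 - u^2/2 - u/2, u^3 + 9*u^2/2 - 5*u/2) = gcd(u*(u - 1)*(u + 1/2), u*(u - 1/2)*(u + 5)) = u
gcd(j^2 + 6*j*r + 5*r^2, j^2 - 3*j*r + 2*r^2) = 1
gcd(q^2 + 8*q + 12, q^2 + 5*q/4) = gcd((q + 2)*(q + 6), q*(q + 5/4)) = 1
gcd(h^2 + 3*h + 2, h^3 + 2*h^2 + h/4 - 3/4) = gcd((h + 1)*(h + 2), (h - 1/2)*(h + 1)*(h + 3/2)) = h + 1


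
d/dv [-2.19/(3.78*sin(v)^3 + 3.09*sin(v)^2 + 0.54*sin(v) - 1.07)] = (24.8346*sin(v)^2 + 13.5342*sin(v) + 1.1826)*cos(v)/(3.78*sin(v)^3 + 3.09*sin(v)^2 + 0.54*sin(v) - 1.07)^2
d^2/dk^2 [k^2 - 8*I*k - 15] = 2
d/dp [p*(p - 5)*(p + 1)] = 3*p^2 - 8*p - 5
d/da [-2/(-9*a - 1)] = -18/(9*a + 1)^2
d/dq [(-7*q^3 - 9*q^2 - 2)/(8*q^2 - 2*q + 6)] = (-14*q^4 + 7*q^3 - 27*q^2 - 19*q - 1)/(16*q^4 - 8*q^3 + 25*q^2 - 6*q + 9)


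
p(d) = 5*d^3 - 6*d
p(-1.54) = -9.02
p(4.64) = 471.65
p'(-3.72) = 201.58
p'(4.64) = 316.94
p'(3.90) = 222.15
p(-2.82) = -95.21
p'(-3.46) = 173.57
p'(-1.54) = 29.57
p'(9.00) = 1209.00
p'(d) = 15*d^2 - 6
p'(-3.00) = 129.00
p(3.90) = 273.20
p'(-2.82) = 113.29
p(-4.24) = -355.69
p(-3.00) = -117.00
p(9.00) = 3591.00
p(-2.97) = -113.17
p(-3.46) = -186.35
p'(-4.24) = 263.66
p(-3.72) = -235.07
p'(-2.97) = 126.31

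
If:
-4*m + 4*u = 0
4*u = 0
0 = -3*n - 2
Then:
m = 0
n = -2/3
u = 0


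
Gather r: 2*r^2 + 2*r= 2*r^2 + 2*r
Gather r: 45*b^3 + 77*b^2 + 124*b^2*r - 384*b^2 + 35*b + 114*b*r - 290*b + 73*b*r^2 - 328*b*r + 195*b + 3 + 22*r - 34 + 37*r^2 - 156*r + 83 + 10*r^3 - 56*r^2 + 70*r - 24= 45*b^3 - 307*b^2 - 60*b + 10*r^3 + r^2*(73*b - 19) + r*(124*b^2 - 214*b - 64) + 28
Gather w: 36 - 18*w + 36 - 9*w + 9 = 81 - 27*w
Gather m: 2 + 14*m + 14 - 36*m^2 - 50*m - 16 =-36*m^2 - 36*m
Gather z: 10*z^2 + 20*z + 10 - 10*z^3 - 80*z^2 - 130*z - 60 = -10*z^3 - 70*z^2 - 110*z - 50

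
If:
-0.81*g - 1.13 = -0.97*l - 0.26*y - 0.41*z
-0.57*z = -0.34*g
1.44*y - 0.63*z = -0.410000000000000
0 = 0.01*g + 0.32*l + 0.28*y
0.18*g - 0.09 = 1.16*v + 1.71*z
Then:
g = -1.28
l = 0.58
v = 0.85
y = -0.62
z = -0.77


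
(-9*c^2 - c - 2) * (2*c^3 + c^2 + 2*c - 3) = -18*c^5 - 11*c^4 - 23*c^3 + 23*c^2 - c + 6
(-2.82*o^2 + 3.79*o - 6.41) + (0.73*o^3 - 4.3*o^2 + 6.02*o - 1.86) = 0.73*o^3 - 7.12*o^2 + 9.81*o - 8.27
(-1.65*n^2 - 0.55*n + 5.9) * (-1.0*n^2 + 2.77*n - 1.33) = 1.65*n^4 - 4.0205*n^3 - 5.229*n^2 + 17.0745*n - 7.847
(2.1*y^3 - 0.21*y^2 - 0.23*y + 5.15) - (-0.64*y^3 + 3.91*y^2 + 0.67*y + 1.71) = 2.74*y^3 - 4.12*y^2 - 0.9*y + 3.44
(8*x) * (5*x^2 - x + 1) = 40*x^3 - 8*x^2 + 8*x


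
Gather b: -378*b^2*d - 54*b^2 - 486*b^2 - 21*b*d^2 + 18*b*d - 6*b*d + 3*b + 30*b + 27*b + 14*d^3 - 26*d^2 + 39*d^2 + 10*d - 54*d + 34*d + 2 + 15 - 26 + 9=b^2*(-378*d - 540) + b*(-21*d^2 + 12*d + 60) + 14*d^3 + 13*d^2 - 10*d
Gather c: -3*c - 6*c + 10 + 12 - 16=6 - 9*c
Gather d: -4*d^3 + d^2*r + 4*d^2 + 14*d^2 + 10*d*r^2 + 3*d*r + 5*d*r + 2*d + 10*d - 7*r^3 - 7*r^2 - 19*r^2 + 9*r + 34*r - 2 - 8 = -4*d^3 + d^2*(r + 18) + d*(10*r^2 + 8*r + 12) - 7*r^3 - 26*r^2 + 43*r - 10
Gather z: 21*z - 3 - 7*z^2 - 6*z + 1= -7*z^2 + 15*z - 2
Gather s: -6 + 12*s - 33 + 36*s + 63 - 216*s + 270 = 294 - 168*s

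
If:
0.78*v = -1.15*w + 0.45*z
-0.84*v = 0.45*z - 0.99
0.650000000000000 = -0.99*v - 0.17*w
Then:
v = -1.06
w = 2.36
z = 4.18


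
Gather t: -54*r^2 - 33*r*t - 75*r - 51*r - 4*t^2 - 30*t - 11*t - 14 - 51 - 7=-54*r^2 - 126*r - 4*t^2 + t*(-33*r - 41) - 72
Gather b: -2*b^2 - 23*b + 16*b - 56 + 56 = -2*b^2 - 7*b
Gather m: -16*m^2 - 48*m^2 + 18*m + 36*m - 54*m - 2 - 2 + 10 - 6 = -64*m^2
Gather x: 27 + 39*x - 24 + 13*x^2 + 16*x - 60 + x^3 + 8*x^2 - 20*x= x^3 + 21*x^2 + 35*x - 57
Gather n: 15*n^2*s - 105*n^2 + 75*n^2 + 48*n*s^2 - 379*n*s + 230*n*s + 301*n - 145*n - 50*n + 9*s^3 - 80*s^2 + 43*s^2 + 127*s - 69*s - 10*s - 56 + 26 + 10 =n^2*(15*s - 30) + n*(48*s^2 - 149*s + 106) + 9*s^3 - 37*s^2 + 48*s - 20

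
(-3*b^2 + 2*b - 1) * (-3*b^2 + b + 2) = 9*b^4 - 9*b^3 - b^2 + 3*b - 2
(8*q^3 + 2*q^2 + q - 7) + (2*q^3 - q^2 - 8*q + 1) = 10*q^3 + q^2 - 7*q - 6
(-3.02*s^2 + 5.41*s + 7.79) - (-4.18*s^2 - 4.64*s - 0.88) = 1.16*s^2 + 10.05*s + 8.67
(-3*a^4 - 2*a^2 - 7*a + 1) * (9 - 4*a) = 12*a^5 - 27*a^4 + 8*a^3 + 10*a^2 - 67*a + 9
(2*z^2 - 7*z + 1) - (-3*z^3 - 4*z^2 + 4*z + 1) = 3*z^3 + 6*z^2 - 11*z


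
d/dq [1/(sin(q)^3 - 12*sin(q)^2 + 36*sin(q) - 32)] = 3*(6 - sin(q))*cos(q)/((sin(q) - 8)^2*(sin(q) - 2)^3)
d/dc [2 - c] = -1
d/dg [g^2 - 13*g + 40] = 2*g - 13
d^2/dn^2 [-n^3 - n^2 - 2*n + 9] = -6*n - 2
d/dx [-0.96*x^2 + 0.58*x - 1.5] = 0.58 - 1.92*x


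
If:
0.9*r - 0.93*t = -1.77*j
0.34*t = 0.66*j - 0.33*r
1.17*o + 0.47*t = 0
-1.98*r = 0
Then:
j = 0.00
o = 0.00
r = 0.00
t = 0.00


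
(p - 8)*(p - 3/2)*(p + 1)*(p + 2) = p^4 - 13*p^3/2 - 29*p^2/2 + 17*p + 24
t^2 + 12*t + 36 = (t + 6)^2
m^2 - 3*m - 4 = (m - 4)*(m + 1)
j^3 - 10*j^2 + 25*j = j*(j - 5)^2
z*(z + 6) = z^2 + 6*z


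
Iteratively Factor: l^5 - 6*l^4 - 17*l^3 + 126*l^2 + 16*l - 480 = (l - 5)*(l^4 - l^3 - 22*l^2 + 16*l + 96) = (l - 5)*(l + 2)*(l^3 - 3*l^2 - 16*l + 48) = (l - 5)*(l - 3)*(l + 2)*(l^2 - 16) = (l - 5)*(l - 4)*(l - 3)*(l + 2)*(l + 4)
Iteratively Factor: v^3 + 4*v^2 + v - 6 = (v - 1)*(v^2 + 5*v + 6) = (v - 1)*(v + 3)*(v + 2)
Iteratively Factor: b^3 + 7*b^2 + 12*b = (b + 4)*(b^2 + 3*b) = b*(b + 4)*(b + 3)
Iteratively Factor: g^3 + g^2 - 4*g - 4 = (g - 2)*(g^2 + 3*g + 2) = (g - 2)*(g + 2)*(g + 1)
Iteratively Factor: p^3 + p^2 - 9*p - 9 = (p + 1)*(p^2 - 9) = (p - 3)*(p + 1)*(p + 3)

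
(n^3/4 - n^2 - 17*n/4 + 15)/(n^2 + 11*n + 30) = (n^3 - 4*n^2 - 17*n + 60)/(4*(n^2 + 11*n + 30))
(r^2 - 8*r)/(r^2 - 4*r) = (r - 8)/(r - 4)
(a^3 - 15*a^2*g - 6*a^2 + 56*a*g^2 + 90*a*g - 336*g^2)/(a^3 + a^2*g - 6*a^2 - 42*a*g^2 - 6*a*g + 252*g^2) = (a^2 - 15*a*g + 56*g^2)/(a^2 + a*g - 42*g^2)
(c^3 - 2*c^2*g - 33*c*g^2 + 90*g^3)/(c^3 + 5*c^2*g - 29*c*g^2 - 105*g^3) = (c^2 + 3*c*g - 18*g^2)/(c^2 + 10*c*g + 21*g^2)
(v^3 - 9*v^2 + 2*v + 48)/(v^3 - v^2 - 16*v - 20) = (v^2 - 11*v + 24)/(v^2 - 3*v - 10)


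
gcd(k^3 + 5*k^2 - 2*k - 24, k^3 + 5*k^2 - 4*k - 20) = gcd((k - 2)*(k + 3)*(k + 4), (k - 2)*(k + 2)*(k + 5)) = k - 2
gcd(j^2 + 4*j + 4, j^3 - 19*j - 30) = j + 2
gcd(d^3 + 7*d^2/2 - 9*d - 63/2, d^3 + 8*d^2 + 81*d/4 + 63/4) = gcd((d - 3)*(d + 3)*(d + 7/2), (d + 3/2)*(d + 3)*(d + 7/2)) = d^2 + 13*d/2 + 21/2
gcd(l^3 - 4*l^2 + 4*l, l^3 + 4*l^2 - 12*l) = l^2 - 2*l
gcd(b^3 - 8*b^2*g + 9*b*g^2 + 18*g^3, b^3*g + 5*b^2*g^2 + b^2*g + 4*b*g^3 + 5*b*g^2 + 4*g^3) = b + g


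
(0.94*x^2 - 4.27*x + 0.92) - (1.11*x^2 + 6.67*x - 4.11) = -0.17*x^2 - 10.94*x + 5.03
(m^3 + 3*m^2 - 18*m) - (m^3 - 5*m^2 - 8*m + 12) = 8*m^2 - 10*m - 12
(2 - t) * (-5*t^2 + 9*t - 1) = 5*t^3 - 19*t^2 + 19*t - 2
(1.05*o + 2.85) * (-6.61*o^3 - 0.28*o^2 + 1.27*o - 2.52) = -6.9405*o^4 - 19.1325*o^3 + 0.5355*o^2 + 0.9735*o - 7.182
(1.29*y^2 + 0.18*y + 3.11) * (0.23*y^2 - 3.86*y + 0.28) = 0.2967*y^4 - 4.938*y^3 + 0.3817*y^2 - 11.9542*y + 0.8708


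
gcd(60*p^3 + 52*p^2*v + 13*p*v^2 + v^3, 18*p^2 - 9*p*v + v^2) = 1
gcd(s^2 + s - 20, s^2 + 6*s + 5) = s + 5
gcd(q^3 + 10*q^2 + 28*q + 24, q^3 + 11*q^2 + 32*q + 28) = q^2 + 4*q + 4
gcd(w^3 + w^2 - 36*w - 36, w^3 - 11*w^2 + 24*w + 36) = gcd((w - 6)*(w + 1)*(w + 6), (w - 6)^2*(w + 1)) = w^2 - 5*w - 6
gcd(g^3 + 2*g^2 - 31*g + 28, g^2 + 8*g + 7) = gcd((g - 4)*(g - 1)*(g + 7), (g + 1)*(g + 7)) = g + 7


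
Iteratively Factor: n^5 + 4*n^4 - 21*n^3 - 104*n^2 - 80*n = (n - 5)*(n^4 + 9*n^3 + 24*n^2 + 16*n) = n*(n - 5)*(n^3 + 9*n^2 + 24*n + 16) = n*(n - 5)*(n + 4)*(n^2 + 5*n + 4) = n*(n - 5)*(n + 1)*(n + 4)*(n + 4)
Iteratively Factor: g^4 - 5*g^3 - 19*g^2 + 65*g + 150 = (g - 5)*(g^3 - 19*g - 30) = (g - 5)^2*(g^2 + 5*g + 6) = (g - 5)^2*(g + 3)*(g + 2)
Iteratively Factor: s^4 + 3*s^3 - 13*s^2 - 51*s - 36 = (s + 3)*(s^3 - 13*s - 12) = (s - 4)*(s + 3)*(s^2 + 4*s + 3) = (s - 4)*(s + 3)^2*(s + 1)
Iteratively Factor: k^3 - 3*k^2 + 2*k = (k - 1)*(k^2 - 2*k) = k*(k - 1)*(k - 2)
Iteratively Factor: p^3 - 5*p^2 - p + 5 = (p - 5)*(p^2 - 1) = (p - 5)*(p + 1)*(p - 1)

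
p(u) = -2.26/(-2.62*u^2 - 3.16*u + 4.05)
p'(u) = -2.26*(5.24*u + 3.16)/(-2.62*u^2 - 3.16*u + 4.05)^2 = (-11.8424*u - 7.1416)/(2.62*u^2 + 3.16*u - 4.05)^2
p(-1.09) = -0.52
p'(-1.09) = 0.30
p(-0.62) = -0.45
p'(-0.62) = 0.01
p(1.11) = 0.84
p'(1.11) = -2.81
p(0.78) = 256.58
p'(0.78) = -211117.42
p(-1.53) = -0.82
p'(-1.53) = 1.45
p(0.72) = -5.42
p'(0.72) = -90.28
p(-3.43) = 0.14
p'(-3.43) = 0.13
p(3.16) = 0.07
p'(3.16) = -0.04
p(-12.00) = 0.01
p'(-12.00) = 0.00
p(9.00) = 0.01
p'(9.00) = -0.00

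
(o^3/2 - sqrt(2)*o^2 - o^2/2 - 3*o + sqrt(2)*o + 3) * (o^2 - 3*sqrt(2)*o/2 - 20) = o^5/2 - 7*sqrt(2)*o^4/4 - o^4/2 - 10*o^3 + 7*sqrt(2)*o^3/4 + 10*o^2 + 49*sqrt(2)*o^2/2 - 49*sqrt(2)*o/2 + 60*o - 60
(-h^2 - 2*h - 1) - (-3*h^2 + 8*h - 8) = 2*h^2 - 10*h + 7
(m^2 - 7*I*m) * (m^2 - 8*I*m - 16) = m^4 - 15*I*m^3 - 72*m^2 + 112*I*m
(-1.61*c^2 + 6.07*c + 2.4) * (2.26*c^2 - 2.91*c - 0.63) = -3.6386*c^4 + 18.4033*c^3 - 11.2254*c^2 - 10.8081*c - 1.512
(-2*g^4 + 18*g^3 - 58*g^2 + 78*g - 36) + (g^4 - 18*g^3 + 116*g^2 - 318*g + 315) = -g^4 + 58*g^2 - 240*g + 279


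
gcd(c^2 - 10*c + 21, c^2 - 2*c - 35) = c - 7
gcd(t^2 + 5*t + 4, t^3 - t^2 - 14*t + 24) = t + 4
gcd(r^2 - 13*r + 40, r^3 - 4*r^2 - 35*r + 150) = r - 5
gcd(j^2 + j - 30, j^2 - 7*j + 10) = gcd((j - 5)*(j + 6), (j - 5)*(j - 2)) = j - 5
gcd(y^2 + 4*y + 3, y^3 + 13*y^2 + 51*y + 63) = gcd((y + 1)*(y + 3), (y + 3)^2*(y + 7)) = y + 3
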